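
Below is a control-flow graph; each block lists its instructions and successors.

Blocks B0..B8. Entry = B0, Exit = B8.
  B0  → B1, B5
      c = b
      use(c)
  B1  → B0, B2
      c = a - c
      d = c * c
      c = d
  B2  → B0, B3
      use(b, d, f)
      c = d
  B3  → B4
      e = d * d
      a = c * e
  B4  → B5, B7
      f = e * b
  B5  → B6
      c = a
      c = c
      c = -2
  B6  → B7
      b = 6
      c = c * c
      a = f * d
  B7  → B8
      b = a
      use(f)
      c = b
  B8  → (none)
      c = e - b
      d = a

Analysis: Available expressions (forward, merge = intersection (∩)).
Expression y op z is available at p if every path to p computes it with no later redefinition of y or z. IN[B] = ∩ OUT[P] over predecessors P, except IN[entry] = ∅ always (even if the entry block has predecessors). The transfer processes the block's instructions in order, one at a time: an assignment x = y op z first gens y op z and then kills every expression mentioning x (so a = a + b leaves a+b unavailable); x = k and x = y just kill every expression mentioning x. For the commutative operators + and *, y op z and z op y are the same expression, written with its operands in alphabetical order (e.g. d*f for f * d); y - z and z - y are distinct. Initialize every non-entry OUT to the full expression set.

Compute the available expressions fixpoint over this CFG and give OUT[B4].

Answer: {b*e, c*e, d*d}

Trace:
Converged values:
  B0: | IN={} | OUT={}
  B1: | IN={} | OUT={}
  B2: | IN={} | OUT={}
  B3: | IN={} | OUT={c*e, d*d}
  B4: | IN={c*e, d*d} | OUT={b*e, c*e, d*d}
  B5: | IN={} | OUT={}
  B6: | IN={} | OUT={d*f}
  B7: | IN={} | OUT={}
  B8: | IN={} | OUT={e-b}

Merge at B4: IN[B4] = OUT[B3] = {c*e, d*d}
Applying B4's transfer function to that IN value gives OUT[B4] (row B4 above).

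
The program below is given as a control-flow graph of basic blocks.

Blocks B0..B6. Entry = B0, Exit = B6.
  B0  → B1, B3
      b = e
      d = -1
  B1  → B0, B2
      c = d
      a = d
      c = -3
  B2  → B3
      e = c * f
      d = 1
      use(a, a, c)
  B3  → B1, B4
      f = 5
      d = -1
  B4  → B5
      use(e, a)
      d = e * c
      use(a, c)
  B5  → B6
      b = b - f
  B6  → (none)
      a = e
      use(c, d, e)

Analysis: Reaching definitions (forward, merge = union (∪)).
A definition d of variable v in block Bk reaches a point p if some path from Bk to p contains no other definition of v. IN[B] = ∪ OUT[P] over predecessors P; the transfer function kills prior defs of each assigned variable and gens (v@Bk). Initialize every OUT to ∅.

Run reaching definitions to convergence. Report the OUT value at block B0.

Fixpoint table:
  B0: | IN={a@B1, b@B0, c@B1, d@B0, d@B3, e@B2, f@B3} | OUT={a@B1, b@B0, c@B1, d@B0, e@B2, f@B3}
  B1: | IN={a@B1, b@B0, c@B1, d@B0, d@B3, e@B2, f@B3} | OUT={a@B1, b@B0, c@B1, d@B0, d@B3, e@B2, f@B3}
  B2: | IN={a@B1, b@B0, c@B1, d@B0, d@B3, e@B2, f@B3} | OUT={a@B1, b@B0, c@B1, d@B2, e@B2, f@B3}
  B3: | IN={a@B1, b@B0, c@B1, d@B0, d@B2, e@B2, f@B3} | OUT={a@B1, b@B0, c@B1, d@B3, e@B2, f@B3}
  B4: | IN={a@B1, b@B0, c@B1, d@B3, e@B2, f@B3} | OUT={a@B1, b@B0, c@B1, d@B4, e@B2, f@B3}
  B5: | IN={a@B1, b@B0, c@B1, d@B4, e@B2, f@B3} | OUT={a@B1, b@B5, c@B1, d@B4, e@B2, f@B3}
  B6: | IN={a@B1, b@B5, c@B1, d@B4, e@B2, f@B3} | OUT={a@B6, b@B5, c@B1, d@B4, e@B2, f@B3}

Merge at B0 (entry node, so the boundary value {} is joined with the incoming edge(s)): IN[B0] = {} ⊔ OUT[B1] = {a@B1, b@B0, c@B1, d@B0, d@B3, e@B2, f@B3}
Applying B0's transfer function to that IN value gives OUT[B0] (row B0 above).

Answer: {a@B1, b@B0, c@B1, d@B0, e@B2, f@B3}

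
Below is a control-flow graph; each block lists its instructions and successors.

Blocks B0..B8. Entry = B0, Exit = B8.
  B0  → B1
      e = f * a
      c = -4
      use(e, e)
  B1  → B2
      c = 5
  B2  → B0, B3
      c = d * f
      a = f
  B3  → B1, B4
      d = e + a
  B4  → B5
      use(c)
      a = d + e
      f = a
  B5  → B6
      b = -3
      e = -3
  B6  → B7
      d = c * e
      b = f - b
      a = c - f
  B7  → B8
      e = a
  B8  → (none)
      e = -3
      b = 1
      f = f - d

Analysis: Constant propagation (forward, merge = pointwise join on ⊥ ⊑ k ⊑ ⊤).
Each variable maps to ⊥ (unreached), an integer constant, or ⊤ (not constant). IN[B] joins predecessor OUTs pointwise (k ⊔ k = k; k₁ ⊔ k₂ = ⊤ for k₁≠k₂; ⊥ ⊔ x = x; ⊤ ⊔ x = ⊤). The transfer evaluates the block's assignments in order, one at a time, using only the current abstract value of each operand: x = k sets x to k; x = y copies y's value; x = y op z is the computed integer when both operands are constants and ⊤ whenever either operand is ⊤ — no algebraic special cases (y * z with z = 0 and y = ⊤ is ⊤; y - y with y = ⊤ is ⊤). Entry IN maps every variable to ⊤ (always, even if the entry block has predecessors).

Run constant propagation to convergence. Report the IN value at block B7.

Fixpoint table:
  B0:  IN=(all ⊤)  OUT={c:-4; rest ⊤}
  B1:  IN=(all ⊤)  OUT={c:5; rest ⊤}
  B2:  IN={c:5; rest ⊤}  OUT=(all ⊤)
  B3:  IN=(all ⊤)  OUT=(all ⊤)
  B4:  IN=(all ⊤)  OUT=(all ⊤)
  B5:  IN=(all ⊤)  OUT={b:-3, e:-3; rest ⊤}
  B6:  IN={b:-3, e:-3; rest ⊤}  OUT={e:-3; rest ⊤}
  B7:  IN={e:-3; rest ⊤}  OUT=(all ⊤)
  B8:  IN=(all ⊤)  OUT={b:1, e:-3; rest ⊤}

Merge at B7: IN[B7] = OUT[B6] = {a: ⊤, b: ⊤, c: ⊤, d: ⊤, e: -3, f: ⊤}

Answer: {a: ⊤, b: ⊤, c: ⊤, d: ⊤, e: -3, f: ⊤}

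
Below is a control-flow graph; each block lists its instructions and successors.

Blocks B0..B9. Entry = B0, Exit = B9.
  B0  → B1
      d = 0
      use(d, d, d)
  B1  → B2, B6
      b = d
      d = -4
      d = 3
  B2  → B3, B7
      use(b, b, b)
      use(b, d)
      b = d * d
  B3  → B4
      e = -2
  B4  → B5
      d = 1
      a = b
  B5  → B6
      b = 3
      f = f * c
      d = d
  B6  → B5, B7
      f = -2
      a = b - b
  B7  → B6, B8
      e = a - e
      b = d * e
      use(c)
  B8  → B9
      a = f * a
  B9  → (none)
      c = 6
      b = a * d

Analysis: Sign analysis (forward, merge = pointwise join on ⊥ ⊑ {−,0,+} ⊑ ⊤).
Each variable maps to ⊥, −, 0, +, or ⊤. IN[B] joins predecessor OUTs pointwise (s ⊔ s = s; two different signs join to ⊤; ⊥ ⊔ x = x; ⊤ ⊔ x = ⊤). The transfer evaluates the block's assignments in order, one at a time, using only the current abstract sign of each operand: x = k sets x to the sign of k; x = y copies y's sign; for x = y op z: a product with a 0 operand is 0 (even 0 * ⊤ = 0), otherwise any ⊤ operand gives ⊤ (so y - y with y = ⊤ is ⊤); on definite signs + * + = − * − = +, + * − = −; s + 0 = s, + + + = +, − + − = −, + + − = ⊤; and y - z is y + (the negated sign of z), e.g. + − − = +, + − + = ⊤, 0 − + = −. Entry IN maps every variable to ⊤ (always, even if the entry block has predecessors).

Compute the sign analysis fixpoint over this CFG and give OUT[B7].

Per-block solution:
  B0:   IN=(all ⊤)   OUT={d:0; rest ⊤}
  B1:   IN={d:0; rest ⊤}   OUT={b:0, d:+; rest ⊤}
  B2:   IN={b:0, d:+; rest ⊤}   OUT={b:+, d:+; rest ⊤}
  B3:   IN={b:+, d:+; rest ⊤}   OUT={b:+, d:+, e:-; rest ⊤}
  B4:   IN={b:+, d:+, e:-; rest ⊤}   OUT={a:+, b:+, d:+, e:-; rest ⊤}
  B5:   IN={d:+; rest ⊤}   OUT={b:+, d:+; rest ⊤}
  B6:   IN={d:+; rest ⊤}   OUT={d:+, f:-; rest ⊤}
  B7:   IN={d:+; rest ⊤}   OUT={d:+; rest ⊤}
  B8:   IN={d:+; rest ⊤}   OUT={d:+; rest ⊤}
  B9:   IN={d:+; rest ⊤}   OUT={c:+, d:+; rest ⊤}

Merge at B7: IN[B7] = OUT[B2] ⊔ OUT[B6] = {a: ⊤, b: ⊤, c: ⊤, d: +, e: ⊤, f: ⊤}
Applying B7's transfer function to that IN value gives OUT[B7] (row B7 above).

Answer: {a: ⊤, b: ⊤, c: ⊤, d: +, e: ⊤, f: ⊤}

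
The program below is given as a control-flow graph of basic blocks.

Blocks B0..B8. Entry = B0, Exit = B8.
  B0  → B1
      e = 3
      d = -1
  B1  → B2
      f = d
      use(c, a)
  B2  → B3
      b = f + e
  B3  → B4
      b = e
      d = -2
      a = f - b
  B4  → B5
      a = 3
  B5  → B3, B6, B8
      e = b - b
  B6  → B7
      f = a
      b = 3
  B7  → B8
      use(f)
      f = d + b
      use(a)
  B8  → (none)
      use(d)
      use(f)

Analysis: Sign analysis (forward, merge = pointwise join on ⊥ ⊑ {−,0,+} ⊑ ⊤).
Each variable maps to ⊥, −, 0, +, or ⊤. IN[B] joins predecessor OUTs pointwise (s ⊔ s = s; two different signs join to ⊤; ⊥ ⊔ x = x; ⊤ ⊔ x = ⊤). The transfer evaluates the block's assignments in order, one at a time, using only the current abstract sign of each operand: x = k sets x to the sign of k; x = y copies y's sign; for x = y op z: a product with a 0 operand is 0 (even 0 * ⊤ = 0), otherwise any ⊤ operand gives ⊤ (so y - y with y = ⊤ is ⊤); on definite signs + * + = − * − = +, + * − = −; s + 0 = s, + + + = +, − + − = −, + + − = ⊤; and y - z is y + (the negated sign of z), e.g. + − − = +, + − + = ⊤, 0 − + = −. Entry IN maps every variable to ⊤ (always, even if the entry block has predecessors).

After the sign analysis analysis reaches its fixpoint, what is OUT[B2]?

Answer: {a: ⊤, b: ⊤, c: ⊤, d: -, e: +, f: -}

Trace:
Fixpoint table:
  B0: | IN=(all ⊤) | OUT={d:-, e:+; rest ⊤}
  B1: | IN={d:-, e:+; rest ⊤} | OUT={d:-, e:+, f:-; rest ⊤}
  B2: | IN={d:-, e:+, f:-; rest ⊤} | OUT={d:-, e:+, f:-; rest ⊤}
  B3: | IN={d:-, f:-; rest ⊤} | OUT={d:-, f:-; rest ⊤}
  B4: | IN={d:-, f:-; rest ⊤} | OUT={a:+, d:-, f:-; rest ⊤}
  B5: | IN={a:+, d:-, f:-; rest ⊤} | OUT={a:+, d:-, f:-; rest ⊤}
  B6: | IN={a:+, d:-, f:-; rest ⊤} | OUT={a:+, b:+, d:-, f:+; rest ⊤}
  B7: | IN={a:+, b:+, d:-, f:+; rest ⊤} | OUT={a:+, b:+, d:-; rest ⊤}
  B8: | IN={a:+, d:-; rest ⊤} | OUT={a:+, d:-; rest ⊤}

Merge at B2: IN[B2] = OUT[B1] = {a: ⊤, b: ⊤, c: ⊤, d: -, e: +, f: -}
Applying B2's transfer function to that IN value gives OUT[B2] (row B2 above).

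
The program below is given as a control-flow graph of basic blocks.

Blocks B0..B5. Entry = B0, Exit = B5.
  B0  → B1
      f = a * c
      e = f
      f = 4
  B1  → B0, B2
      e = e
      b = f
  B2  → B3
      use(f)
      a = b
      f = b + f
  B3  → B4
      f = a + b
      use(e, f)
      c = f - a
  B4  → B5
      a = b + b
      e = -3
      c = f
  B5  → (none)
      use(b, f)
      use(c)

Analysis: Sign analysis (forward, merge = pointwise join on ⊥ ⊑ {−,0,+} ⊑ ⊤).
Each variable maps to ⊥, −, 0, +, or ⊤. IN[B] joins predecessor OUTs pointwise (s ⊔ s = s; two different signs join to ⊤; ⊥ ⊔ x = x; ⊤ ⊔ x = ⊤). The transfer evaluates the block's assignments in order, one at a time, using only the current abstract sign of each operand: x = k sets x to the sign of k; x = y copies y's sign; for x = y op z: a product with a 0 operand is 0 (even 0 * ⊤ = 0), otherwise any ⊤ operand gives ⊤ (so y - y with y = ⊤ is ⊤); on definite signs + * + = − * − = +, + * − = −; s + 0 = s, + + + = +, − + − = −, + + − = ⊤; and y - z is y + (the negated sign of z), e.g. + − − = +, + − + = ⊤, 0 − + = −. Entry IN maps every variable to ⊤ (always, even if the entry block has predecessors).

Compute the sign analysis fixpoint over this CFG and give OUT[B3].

Answer: {a: +, b: +, c: ⊤, d: ⊤, e: ⊤, f: +}

Working:
Per-block solution:
  B0:  IN=(all ⊤)  OUT={f:+; rest ⊤}
  B1:  IN={f:+; rest ⊤}  OUT={b:+, f:+; rest ⊤}
  B2:  IN={b:+, f:+; rest ⊤}  OUT={a:+, b:+, f:+; rest ⊤}
  B3:  IN={a:+, b:+, f:+; rest ⊤}  OUT={a:+, b:+, f:+; rest ⊤}
  B4:  IN={a:+, b:+, f:+; rest ⊤}  OUT={a:+, b:+, c:+, e:-, f:+; rest ⊤}
  B5:  IN={a:+, b:+, c:+, e:-, f:+; rest ⊤}  OUT={a:+, b:+, c:+, e:-, f:+; rest ⊤}

Merge at B3: IN[B3] = OUT[B2] = {a: +, b: +, c: ⊤, d: ⊤, e: ⊤, f: +}
Applying B3's transfer function to that IN value gives OUT[B3] (row B3 above).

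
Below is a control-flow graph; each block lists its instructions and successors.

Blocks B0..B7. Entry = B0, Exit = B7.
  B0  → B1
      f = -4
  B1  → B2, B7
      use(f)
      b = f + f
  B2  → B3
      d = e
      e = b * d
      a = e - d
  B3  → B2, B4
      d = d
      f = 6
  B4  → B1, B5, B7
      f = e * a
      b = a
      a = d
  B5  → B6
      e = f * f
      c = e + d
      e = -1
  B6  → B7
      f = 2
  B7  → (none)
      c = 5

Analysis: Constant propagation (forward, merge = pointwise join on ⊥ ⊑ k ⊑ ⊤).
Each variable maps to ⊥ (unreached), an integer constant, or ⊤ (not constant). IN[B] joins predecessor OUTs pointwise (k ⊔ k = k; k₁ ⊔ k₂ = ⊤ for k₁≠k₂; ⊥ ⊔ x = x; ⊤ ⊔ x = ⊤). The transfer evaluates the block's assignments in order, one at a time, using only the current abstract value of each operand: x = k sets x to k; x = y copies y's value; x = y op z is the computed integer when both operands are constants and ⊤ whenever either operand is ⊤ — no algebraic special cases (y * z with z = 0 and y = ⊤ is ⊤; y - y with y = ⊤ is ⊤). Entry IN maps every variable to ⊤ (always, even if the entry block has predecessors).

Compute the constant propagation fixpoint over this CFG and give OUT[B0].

Answer: {a: ⊤, b: ⊤, c: ⊤, d: ⊤, e: ⊤, f: -4}

Derivation:
Fixpoint table:
  B0: | IN=(all ⊤) | OUT={f:-4; rest ⊤}
  B1: | IN=(all ⊤) | OUT=(all ⊤)
  B2: | IN=(all ⊤) | OUT=(all ⊤)
  B3: | IN=(all ⊤) | OUT={f:6; rest ⊤}
  B4: | IN={f:6; rest ⊤} | OUT=(all ⊤)
  B5: | IN=(all ⊤) | OUT={e:-1; rest ⊤}
  B6: | IN={e:-1; rest ⊤} | OUT={e:-1, f:2; rest ⊤}
  B7: | IN=(all ⊤) | OUT={c:5; rest ⊤}

B0 is the boundary node: IN[B0] = {a: ⊤, b: ⊤, c: ⊤, d: ⊤, e: ⊤, f: ⊤}
Applying B0's transfer function to that IN value gives OUT[B0] (row B0 above).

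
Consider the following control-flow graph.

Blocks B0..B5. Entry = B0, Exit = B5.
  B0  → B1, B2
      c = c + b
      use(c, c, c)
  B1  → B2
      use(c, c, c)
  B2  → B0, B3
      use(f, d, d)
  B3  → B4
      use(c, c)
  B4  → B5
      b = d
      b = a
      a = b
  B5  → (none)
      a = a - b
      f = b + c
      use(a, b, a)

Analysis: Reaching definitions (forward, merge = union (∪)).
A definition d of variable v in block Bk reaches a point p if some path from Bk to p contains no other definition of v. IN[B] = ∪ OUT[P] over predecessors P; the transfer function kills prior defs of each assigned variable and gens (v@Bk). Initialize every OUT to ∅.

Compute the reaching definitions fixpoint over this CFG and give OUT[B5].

Answer: {a@B5, b@B4, c@B0, f@B5}

Derivation:
Per-block solution:
  B0:   IN={c@B0}   OUT={c@B0}
  B1:   IN={c@B0}   OUT={c@B0}
  B2:   IN={c@B0}   OUT={c@B0}
  B3:   IN={c@B0}   OUT={c@B0}
  B4:   IN={c@B0}   OUT={a@B4, b@B4, c@B0}
  B5:   IN={a@B4, b@B4, c@B0}   OUT={a@B5, b@B4, c@B0, f@B5}

Merge at B5: IN[B5] = OUT[B4] = {a@B4, b@B4, c@B0}
Applying B5's transfer function to that IN value gives OUT[B5] (row B5 above).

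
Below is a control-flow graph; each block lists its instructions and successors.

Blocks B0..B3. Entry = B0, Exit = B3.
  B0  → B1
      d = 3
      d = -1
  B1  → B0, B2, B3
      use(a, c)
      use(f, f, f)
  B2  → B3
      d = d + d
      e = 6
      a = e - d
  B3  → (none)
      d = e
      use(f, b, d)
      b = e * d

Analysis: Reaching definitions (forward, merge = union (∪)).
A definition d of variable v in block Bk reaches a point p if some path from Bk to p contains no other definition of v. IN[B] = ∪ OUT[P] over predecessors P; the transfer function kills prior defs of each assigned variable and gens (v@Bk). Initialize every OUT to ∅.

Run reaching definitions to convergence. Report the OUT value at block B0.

Answer: {d@B0}

Derivation:
Converged values:
  B0:   IN={d@B0}   OUT={d@B0}
  B1:   IN={d@B0}   OUT={d@B0}
  B2:   IN={d@B0}   OUT={a@B2, d@B2, e@B2}
  B3:   IN={a@B2, d@B0, d@B2, e@B2}   OUT={a@B2, b@B3, d@B3, e@B2}

Merge at B0 (entry node, so the boundary value {} is joined with the incoming edge(s)): IN[B0] = {} ⊔ OUT[B1] = {d@B0}
Applying B0's transfer function to that IN value gives OUT[B0] (row B0 above).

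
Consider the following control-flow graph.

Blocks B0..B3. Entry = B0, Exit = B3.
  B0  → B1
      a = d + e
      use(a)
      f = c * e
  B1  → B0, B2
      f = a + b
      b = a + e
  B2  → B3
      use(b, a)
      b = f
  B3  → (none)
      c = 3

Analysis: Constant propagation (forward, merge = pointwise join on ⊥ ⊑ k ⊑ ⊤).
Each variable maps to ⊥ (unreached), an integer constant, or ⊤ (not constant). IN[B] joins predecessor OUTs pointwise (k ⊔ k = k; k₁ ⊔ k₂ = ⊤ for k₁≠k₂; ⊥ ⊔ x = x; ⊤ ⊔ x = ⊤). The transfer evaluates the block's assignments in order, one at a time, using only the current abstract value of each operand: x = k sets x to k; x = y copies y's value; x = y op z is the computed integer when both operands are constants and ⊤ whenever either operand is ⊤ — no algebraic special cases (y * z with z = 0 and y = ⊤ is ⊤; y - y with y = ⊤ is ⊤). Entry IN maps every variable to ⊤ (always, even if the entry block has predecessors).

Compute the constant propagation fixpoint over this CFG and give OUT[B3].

Converged values:
  B0:   IN=(all ⊤)   OUT=(all ⊤)
  B1:   IN=(all ⊤)   OUT=(all ⊤)
  B2:   IN=(all ⊤)   OUT=(all ⊤)
  B3:   IN=(all ⊤)   OUT={c:3; rest ⊤}

Merge at B3: IN[B3] = OUT[B2] = {a: ⊤, b: ⊤, c: ⊤, d: ⊤, e: ⊤, f: ⊤}
Applying B3's transfer function to that IN value gives OUT[B3] (row B3 above).

Answer: {a: ⊤, b: ⊤, c: 3, d: ⊤, e: ⊤, f: ⊤}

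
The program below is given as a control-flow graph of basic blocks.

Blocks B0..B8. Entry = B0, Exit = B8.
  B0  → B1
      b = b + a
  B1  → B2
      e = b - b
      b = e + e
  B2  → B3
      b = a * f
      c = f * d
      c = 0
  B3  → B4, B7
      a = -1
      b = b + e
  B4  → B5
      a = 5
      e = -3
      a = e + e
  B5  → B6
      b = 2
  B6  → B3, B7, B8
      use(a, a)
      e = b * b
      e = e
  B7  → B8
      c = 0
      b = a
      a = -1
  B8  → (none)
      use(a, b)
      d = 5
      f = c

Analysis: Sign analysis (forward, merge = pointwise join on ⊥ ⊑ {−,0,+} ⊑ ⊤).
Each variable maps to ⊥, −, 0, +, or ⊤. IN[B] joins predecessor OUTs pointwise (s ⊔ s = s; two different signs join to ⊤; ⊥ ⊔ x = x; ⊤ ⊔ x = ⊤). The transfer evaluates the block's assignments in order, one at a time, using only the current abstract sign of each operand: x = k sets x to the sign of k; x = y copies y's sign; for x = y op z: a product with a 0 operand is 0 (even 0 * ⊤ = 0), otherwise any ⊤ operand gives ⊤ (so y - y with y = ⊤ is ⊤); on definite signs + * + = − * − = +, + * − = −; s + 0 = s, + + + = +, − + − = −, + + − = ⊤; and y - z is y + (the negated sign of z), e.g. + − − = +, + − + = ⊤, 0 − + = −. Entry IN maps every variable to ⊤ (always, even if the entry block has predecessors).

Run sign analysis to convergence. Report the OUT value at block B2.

Fixpoint table:
  B0:  IN=(all ⊤)  OUT=(all ⊤)
  B1:  IN=(all ⊤)  OUT=(all ⊤)
  B2:  IN=(all ⊤)  OUT={c:0; rest ⊤}
  B3:  IN={c:0; rest ⊤}  OUT={a:-, c:0; rest ⊤}
  B4:  IN={a:-, c:0; rest ⊤}  OUT={a:-, c:0, e:-; rest ⊤}
  B5:  IN={a:-, c:0, e:-; rest ⊤}  OUT={a:-, b:+, c:0, e:-; rest ⊤}
  B6:  IN={a:-, b:+, c:0, e:-; rest ⊤}  OUT={a:-, b:+, c:0, e:+; rest ⊤}
  B7:  IN={a:-, c:0; rest ⊤}  OUT={a:-, b:-, c:0; rest ⊤}
  B8:  IN={a:-, c:0; rest ⊤}  OUT={a:-, c:0, d:+, f:0; rest ⊤}

Merge at B2: IN[B2] = OUT[B1] = {a: ⊤, b: ⊤, c: ⊤, d: ⊤, e: ⊤, f: ⊤}
Applying B2's transfer function to that IN value gives OUT[B2] (row B2 above).

Answer: {a: ⊤, b: ⊤, c: 0, d: ⊤, e: ⊤, f: ⊤}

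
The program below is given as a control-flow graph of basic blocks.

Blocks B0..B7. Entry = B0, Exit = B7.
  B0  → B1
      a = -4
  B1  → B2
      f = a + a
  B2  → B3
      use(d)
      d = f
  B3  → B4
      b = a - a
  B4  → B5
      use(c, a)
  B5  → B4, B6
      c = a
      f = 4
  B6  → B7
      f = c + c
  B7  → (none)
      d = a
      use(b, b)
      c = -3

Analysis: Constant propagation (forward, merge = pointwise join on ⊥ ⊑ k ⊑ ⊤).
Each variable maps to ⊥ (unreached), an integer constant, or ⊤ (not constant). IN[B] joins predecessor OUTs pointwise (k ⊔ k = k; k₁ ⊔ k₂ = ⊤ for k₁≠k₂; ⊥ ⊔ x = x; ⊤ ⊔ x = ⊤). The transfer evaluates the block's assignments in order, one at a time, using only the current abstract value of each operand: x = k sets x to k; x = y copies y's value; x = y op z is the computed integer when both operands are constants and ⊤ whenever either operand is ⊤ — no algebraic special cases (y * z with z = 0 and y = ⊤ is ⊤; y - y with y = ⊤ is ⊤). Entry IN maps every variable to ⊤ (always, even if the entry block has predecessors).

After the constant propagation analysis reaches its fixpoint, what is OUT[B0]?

Answer: {a: -4, b: ⊤, c: ⊤, d: ⊤, e: ⊤, f: ⊤}

Working:
Converged values:
  B0: | IN=(all ⊤) | OUT={a:-4; rest ⊤}
  B1: | IN={a:-4; rest ⊤} | OUT={a:-4, f:-8; rest ⊤}
  B2: | IN={a:-4, f:-8; rest ⊤} | OUT={a:-4, d:-8, f:-8; rest ⊤}
  B3: | IN={a:-4, d:-8, f:-8; rest ⊤} | OUT={a:-4, b:0, d:-8, f:-8; rest ⊤}
  B4: | IN={a:-4, b:0, d:-8; rest ⊤} | OUT={a:-4, b:0, d:-8; rest ⊤}
  B5: | IN={a:-4, b:0, d:-8; rest ⊤} | OUT={a:-4, b:0, c:-4, d:-8, f:4; rest ⊤}
  B6: | IN={a:-4, b:0, c:-4, d:-8, f:4; rest ⊤} | OUT={a:-4, b:0, c:-4, d:-8, f:-8; rest ⊤}
  B7: | IN={a:-4, b:0, c:-4, d:-8, f:-8; rest ⊤} | OUT={a:-4, b:0, c:-3, d:-4, f:-8; rest ⊤}

B0 is the boundary node: IN[B0] = {a: ⊤, b: ⊤, c: ⊤, d: ⊤, e: ⊤, f: ⊤}
Applying B0's transfer function to that IN value gives OUT[B0] (row B0 above).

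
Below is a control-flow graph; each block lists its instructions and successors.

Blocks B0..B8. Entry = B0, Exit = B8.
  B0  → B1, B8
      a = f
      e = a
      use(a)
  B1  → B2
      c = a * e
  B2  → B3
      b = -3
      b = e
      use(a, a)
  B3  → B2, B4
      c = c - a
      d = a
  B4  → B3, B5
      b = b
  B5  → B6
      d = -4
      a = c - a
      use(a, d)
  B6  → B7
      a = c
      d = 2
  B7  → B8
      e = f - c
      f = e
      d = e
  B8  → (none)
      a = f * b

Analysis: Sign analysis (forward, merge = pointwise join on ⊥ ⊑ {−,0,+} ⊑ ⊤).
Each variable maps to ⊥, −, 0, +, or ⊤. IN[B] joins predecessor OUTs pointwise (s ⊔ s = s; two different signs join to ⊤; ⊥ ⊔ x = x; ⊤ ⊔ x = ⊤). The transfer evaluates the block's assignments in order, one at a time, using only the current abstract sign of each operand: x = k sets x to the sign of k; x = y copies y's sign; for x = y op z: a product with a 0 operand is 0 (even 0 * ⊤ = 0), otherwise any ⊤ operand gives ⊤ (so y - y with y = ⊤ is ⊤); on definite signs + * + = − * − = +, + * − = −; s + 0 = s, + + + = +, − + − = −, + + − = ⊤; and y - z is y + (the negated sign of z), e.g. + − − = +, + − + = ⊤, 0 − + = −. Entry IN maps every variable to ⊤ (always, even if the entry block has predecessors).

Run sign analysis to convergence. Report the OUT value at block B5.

Answer: {a: ⊤, b: ⊤, c: ⊤, d: -, e: ⊤, f: ⊤}

Working:
Fixpoint table:
  B0: | IN=(all ⊤) | OUT=(all ⊤)
  B1: | IN=(all ⊤) | OUT=(all ⊤)
  B2: | IN=(all ⊤) | OUT=(all ⊤)
  B3: | IN=(all ⊤) | OUT=(all ⊤)
  B4: | IN=(all ⊤) | OUT=(all ⊤)
  B5: | IN=(all ⊤) | OUT={d:-; rest ⊤}
  B6: | IN={d:-; rest ⊤} | OUT={d:+; rest ⊤}
  B7: | IN={d:+; rest ⊤} | OUT=(all ⊤)
  B8: | IN=(all ⊤) | OUT=(all ⊤)

Merge at B5: IN[B5] = OUT[B4] = {a: ⊤, b: ⊤, c: ⊤, d: ⊤, e: ⊤, f: ⊤}
Applying B5's transfer function to that IN value gives OUT[B5] (row B5 above).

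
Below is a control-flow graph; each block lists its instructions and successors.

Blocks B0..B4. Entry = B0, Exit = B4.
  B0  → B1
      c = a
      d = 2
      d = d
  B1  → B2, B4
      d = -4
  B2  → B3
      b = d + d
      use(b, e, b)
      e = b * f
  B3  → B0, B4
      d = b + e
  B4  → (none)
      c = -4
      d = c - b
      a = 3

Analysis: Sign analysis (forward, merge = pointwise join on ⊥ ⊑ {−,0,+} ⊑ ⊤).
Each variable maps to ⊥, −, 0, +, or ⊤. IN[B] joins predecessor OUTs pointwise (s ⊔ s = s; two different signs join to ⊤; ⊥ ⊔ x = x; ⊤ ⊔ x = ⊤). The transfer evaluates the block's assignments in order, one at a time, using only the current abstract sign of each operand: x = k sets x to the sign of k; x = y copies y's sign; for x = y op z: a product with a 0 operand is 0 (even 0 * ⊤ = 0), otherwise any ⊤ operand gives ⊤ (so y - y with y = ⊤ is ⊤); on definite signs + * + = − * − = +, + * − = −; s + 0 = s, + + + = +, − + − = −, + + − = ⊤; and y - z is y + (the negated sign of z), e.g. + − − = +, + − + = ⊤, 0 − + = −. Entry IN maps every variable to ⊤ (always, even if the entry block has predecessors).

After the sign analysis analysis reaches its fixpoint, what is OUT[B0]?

Answer: {a: ⊤, b: ⊤, c: ⊤, d: +, e: ⊤, f: ⊤}

Trace:
Converged values:
  B0:   IN=(all ⊤)   OUT={d:+; rest ⊤}
  B1:   IN={d:+; rest ⊤}   OUT={d:-; rest ⊤}
  B2:   IN={d:-; rest ⊤}   OUT={b:-, d:-; rest ⊤}
  B3:   IN={b:-, d:-; rest ⊤}   OUT={b:-; rest ⊤}
  B4:   IN=(all ⊤)   OUT={a:+, c:-; rest ⊤}

Merge at B0 (entry node, so the boundary value (all ⊤) is joined with the incoming edge(s)): IN[B0] = (all ⊤) ⊔ OUT[B3] = {a: ⊤, b: ⊤, c: ⊤, d: ⊤, e: ⊤, f: ⊤}
Applying B0's transfer function to that IN value gives OUT[B0] (row B0 above).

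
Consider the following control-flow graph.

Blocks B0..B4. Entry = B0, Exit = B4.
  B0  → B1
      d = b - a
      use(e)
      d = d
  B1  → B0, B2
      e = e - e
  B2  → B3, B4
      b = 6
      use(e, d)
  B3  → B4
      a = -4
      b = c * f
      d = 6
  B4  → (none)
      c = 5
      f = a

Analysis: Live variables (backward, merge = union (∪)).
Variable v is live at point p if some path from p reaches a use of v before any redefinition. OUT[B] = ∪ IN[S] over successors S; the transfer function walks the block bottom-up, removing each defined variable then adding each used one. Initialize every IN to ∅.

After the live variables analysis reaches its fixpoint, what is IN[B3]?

Fixpoint table:
  B0:   IN={a, b, c, e, f}   OUT={a, b, c, d, e, f}
  B1:   IN={a, b, c, d, e, f}   OUT={a, b, c, d, e, f}
  B2:   IN={a, c, d, e, f}   OUT={a, c, f}
  B3:   IN={c, f}   OUT={a}
  B4:   IN={a}   OUT={}

Merge at B3: OUT[B3] = IN[B4] = {a}
Applying B3's transfer function to that OUT value gives IN[B3] (row B3 above).

Answer: {c, f}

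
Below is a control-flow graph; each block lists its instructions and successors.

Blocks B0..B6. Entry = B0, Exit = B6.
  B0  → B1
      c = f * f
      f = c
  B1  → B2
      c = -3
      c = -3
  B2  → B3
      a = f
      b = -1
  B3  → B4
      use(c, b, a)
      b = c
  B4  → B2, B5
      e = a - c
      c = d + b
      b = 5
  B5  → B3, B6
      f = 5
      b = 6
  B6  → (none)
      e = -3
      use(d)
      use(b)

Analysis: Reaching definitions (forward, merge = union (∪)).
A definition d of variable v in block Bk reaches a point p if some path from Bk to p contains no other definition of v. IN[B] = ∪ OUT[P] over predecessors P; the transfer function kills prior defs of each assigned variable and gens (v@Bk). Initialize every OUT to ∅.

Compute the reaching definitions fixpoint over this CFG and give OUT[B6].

Answer: {a@B2, b@B5, c@B4, e@B6, f@B5}

Trace:
Fixpoint table:
  B0:  IN={}  OUT={c@B0, f@B0}
  B1:  IN={c@B0, f@B0}  OUT={c@B1, f@B0}
  B2:  IN={a@B2, b@B4, c@B1, c@B4, e@B4, f@B0, f@B5}  OUT={a@B2, b@B2, c@B1, c@B4, e@B4, f@B0, f@B5}
  B3:  IN={a@B2, b@B2, b@B5, c@B1, c@B4, e@B4, f@B0, f@B5}  OUT={a@B2, b@B3, c@B1, c@B4, e@B4, f@B0, f@B5}
  B4:  IN={a@B2, b@B3, c@B1, c@B4, e@B4, f@B0, f@B5}  OUT={a@B2, b@B4, c@B4, e@B4, f@B0, f@B5}
  B5:  IN={a@B2, b@B4, c@B4, e@B4, f@B0, f@B5}  OUT={a@B2, b@B5, c@B4, e@B4, f@B5}
  B6:  IN={a@B2, b@B5, c@B4, e@B4, f@B5}  OUT={a@B2, b@B5, c@B4, e@B6, f@B5}

Merge at B6: IN[B6] = OUT[B5] = {a@B2, b@B5, c@B4, e@B4, f@B5}
Applying B6's transfer function to that IN value gives OUT[B6] (row B6 above).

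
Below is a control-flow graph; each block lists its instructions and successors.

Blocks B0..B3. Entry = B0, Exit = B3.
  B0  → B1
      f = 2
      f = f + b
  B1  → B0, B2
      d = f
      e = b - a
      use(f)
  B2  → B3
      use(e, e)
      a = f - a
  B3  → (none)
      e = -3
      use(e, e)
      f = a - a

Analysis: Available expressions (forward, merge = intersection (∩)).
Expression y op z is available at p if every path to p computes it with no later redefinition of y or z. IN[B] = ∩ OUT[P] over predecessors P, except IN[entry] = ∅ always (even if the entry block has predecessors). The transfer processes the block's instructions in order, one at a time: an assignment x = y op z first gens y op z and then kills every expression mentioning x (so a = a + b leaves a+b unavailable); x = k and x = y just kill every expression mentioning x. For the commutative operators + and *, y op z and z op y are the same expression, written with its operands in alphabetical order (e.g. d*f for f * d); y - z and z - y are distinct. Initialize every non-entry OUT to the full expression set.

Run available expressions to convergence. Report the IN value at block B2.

Fixpoint table:
  B0: | IN={} | OUT={}
  B1: | IN={} | OUT={b-a}
  B2: | IN={b-a} | OUT={}
  B3: | IN={} | OUT={a-a}

Merge at B2: IN[B2] = OUT[B1] = {b-a}

Answer: {b-a}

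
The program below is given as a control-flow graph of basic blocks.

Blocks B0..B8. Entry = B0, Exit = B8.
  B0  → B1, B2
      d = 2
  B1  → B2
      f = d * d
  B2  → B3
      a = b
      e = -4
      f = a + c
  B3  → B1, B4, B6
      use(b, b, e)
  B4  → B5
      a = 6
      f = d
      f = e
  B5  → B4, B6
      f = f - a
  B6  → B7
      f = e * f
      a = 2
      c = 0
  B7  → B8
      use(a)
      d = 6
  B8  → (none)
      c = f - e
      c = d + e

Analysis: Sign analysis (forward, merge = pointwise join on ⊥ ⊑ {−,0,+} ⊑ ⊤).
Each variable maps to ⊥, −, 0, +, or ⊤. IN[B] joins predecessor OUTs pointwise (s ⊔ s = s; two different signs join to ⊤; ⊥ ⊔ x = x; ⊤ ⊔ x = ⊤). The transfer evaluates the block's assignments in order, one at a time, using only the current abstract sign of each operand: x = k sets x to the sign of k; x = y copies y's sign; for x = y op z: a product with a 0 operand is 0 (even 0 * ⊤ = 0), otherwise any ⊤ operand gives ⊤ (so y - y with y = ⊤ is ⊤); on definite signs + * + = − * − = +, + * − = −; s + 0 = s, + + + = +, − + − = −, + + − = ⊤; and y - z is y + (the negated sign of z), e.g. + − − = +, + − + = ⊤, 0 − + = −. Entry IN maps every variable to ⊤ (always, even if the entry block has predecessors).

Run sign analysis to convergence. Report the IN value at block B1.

Answer: {a: ⊤, b: ⊤, c: ⊤, d: +, e: ⊤, f: ⊤}

Derivation:
Fixpoint table:
  B0:  IN=(all ⊤)  OUT={d:+; rest ⊤}
  B1:  IN={d:+; rest ⊤}  OUT={d:+, f:+; rest ⊤}
  B2:  IN={d:+; rest ⊤}  OUT={d:+, e:-; rest ⊤}
  B3:  IN={d:+, e:-; rest ⊤}  OUT={d:+, e:-; rest ⊤}
  B4:  IN={d:+, e:-; rest ⊤}  OUT={a:+, d:+, e:-, f:-; rest ⊤}
  B5:  IN={a:+, d:+, e:-, f:-; rest ⊤}  OUT={a:+, d:+, e:-, f:-; rest ⊤}
  B6:  IN={d:+, e:-; rest ⊤}  OUT={a:+, c:0, d:+, e:-; rest ⊤}
  B7:  IN={a:+, c:0, d:+, e:-; rest ⊤}  OUT={a:+, c:0, d:+, e:-; rest ⊤}
  B8:  IN={a:+, c:0, d:+, e:-; rest ⊤}  OUT={a:+, d:+, e:-; rest ⊤}

Merge at B1: IN[B1] = OUT[B0] ⊔ OUT[B3] = {a: ⊤, b: ⊤, c: ⊤, d: +, e: ⊤, f: ⊤}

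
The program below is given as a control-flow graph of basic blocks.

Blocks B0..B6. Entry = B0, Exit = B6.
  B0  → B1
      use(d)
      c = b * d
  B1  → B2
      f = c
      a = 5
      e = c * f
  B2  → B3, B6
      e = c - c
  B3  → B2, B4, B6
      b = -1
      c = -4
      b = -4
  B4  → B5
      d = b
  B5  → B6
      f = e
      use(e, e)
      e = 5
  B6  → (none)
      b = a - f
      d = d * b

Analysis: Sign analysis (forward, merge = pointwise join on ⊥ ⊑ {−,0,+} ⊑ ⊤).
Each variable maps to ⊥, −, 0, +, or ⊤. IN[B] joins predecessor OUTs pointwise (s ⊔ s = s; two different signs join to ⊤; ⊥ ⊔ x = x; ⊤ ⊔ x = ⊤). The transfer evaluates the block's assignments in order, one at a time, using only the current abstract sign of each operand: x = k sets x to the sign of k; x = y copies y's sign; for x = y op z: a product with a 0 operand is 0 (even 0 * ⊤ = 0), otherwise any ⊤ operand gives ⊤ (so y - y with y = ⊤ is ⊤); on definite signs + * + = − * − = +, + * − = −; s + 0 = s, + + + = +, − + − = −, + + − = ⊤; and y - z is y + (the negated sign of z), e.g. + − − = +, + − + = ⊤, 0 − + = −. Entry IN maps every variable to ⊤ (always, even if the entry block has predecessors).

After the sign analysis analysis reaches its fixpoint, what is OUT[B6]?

Answer: {a: +, b: ⊤, c: ⊤, d: ⊤, e: ⊤, f: ⊤}

Trace:
Per-block solution:
  B0:   IN=(all ⊤)   OUT=(all ⊤)
  B1:   IN=(all ⊤)   OUT={a:+; rest ⊤}
  B2:   IN={a:+; rest ⊤}   OUT={a:+; rest ⊤}
  B3:   IN={a:+; rest ⊤}   OUT={a:+, b:-, c:-; rest ⊤}
  B4:   IN={a:+, b:-, c:-; rest ⊤}   OUT={a:+, b:-, c:-, d:-; rest ⊤}
  B5:   IN={a:+, b:-, c:-, d:-; rest ⊤}   OUT={a:+, b:-, c:-, d:-, e:+; rest ⊤}
  B6:   IN={a:+; rest ⊤}   OUT={a:+; rest ⊤}

Merge at B6: IN[B6] = OUT[B2] ⊔ OUT[B3] ⊔ OUT[B5] = {a: +, b: ⊤, c: ⊤, d: ⊤, e: ⊤, f: ⊤}
Applying B6's transfer function to that IN value gives OUT[B6] (row B6 above).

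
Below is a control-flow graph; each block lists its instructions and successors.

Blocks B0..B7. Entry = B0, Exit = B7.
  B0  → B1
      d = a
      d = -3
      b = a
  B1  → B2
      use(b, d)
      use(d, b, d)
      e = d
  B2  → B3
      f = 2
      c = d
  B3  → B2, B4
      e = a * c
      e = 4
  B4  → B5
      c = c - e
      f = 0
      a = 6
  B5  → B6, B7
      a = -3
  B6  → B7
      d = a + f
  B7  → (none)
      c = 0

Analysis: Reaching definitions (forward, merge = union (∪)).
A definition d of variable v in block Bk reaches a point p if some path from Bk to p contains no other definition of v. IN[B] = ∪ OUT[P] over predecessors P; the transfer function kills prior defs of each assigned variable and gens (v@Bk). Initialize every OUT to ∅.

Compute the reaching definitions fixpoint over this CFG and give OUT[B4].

Per-block solution:
  B0:  IN={}  OUT={b@B0, d@B0}
  B1:  IN={b@B0, d@B0}  OUT={b@B0, d@B0, e@B1}
  B2:  IN={b@B0, c@B2, d@B0, e@B1, e@B3, f@B2}  OUT={b@B0, c@B2, d@B0, e@B1, e@B3, f@B2}
  B3:  IN={b@B0, c@B2, d@B0, e@B1, e@B3, f@B2}  OUT={b@B0, c@B2, d@B0, e@B3, f@B2}
  B4:  IN={b@B0, c@B2, d@B0, e@B3, f@B2}  OUT={a@B4, b@B0, c@B4, d@B0, e@B3, f@B4}
  B5:  IN={a@B4, b@B0, c@B4, d@B0, e@B3, f@B4}  OUT={a@B5, b@B0, c@B4, d@B0, e@B3, f@B4}
  B6:  IN={a@B5, b@B0, c@B4, d@B0, e@B3, f@B4}  OUT={a@B5, b@B0, c@B4, d@B6, e@B3, f@B4}
  B7:  IN={a@B5, b@B0, c@B4, d@B0, d@B6, e@B3, f@B4}  OUT={a@B5, b@B0, c@B7, d@B0, d@B6, e@B3, f@B4}

Merge at B4: IN[B4] = OUT[B3] = {b@B0, c@B2, d@B0, e@B3, f@B2}
Applying B4's transfer function to that IN value gives OUT[B4] (row B4 above).

Answer: {a@B4, b@B0, c@B4, d@B0, e@B3, f@B4}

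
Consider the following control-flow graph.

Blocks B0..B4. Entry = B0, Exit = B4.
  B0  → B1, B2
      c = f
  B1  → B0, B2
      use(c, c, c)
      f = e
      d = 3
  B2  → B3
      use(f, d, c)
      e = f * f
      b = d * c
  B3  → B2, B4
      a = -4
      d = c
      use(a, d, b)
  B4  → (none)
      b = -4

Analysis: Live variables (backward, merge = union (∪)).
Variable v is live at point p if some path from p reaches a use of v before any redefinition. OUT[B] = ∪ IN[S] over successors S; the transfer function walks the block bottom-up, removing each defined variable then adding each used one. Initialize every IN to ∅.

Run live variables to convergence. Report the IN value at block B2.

Answer: {c, d, f}

Working:
Converged values:
  B0:  IN={d, e, f}  OUT={c, d, e, f}
  B1:  IN={c, e}  OUT={c, d, e, f}
  B2:  IN={c, d, f}  OUT={b, c, f}
  B3:  IN={b, c, f}  OUT={c, d, f}
  B4:  IN={}  OUT={}

Merge at B2: OUT[B2] = IN[B3] = {b, c, f}
Applying B2's transfer function to that OUT value gives IN[B2] (row B2 above).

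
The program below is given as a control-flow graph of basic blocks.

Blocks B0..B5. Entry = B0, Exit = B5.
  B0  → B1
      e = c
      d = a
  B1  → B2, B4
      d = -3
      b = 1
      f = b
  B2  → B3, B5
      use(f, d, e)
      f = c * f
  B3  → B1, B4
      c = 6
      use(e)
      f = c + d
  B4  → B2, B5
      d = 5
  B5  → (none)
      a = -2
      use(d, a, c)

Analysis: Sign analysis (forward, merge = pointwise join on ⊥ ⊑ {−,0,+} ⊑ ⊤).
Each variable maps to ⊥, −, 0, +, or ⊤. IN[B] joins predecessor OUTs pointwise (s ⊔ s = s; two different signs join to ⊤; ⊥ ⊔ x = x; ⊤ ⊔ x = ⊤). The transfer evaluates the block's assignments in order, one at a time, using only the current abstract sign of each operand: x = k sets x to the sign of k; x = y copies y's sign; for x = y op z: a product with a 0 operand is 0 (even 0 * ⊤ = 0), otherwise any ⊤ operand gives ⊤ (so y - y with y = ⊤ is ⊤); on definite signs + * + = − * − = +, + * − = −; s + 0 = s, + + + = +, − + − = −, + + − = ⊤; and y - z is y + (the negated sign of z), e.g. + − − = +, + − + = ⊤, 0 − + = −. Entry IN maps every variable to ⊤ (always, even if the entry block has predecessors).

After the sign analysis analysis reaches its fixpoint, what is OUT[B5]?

Answer: {a: -, b: +, c: ⊤, d: ⊤, e: ⊤, f: ⊤}

Trace:
Per-block solution:
  B0:   IN=(all ⊤)   OUT=(all ⊤)
  B1:   IN=(all ⊤)   OUT={b:+, d:-, f:+; rest ⊤}
  B2:   IN={b:+; rest ⊤}   OUT={b:+; rest ⊤}
  B3:   IN={b:+; rest ⊤}   OUT={b:+, c:+; rest ⊤}
  B4:   IN={b:+; rest ⊤}   OUT={b:+, d:+; rest ⊤}
  B5:   IN={b:+; rest ⊤}   OUT={a:-, b:+; rest ⊤}

Merge at B5: IN[B5] = OUT[B2] ⊔ OUT[B4] = {a: ⊤, b: +, c: ⊤, d: ⊤, e: ⊤, f: ⊤}
Applying B5's transfer function to that IN value gives OUT[B5] (row B5 above).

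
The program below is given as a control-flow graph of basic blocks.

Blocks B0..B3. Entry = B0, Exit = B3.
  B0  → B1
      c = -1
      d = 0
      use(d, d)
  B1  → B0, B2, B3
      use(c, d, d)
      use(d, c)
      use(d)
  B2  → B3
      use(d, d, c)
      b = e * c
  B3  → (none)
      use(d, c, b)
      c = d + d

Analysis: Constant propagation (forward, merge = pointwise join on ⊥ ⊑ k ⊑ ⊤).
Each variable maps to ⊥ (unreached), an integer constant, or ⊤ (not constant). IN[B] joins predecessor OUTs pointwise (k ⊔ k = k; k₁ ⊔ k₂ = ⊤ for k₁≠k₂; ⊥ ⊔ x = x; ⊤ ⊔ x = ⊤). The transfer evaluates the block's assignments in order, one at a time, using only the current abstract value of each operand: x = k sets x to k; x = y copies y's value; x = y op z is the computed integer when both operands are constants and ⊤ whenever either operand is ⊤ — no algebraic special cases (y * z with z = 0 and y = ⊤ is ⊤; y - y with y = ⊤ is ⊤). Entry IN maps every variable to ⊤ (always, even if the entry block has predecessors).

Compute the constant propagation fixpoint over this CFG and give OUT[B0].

Answer: {a: ⊤, b: ⊤, c: -1, d: 0, e: ⊤, f: ⊤}

Working:
Converged values:
  B0: | IN=(all ⊤) | OUT={c:-1, d:0; rest ⊤}
  B1: | IN={c:-1, d:0; rest ⊤} | OUT={c:-1, d:0; rest ⊤}
  B2: | IN={c:-1, d:0; rest ⊤} | OUT={c:-1, d:0; rest ⊤}
  B3: | IN={c:-1, d:0; rest ⊤} | OUT={c:0, d:0; rest ⊤}

Merge at B0 (entry node, so the boundary value (all ⊤) is joined with the incoming edge(s)): IN[B0] = (all ⊤) ⊔ OUT[B1] = {a: ⊤, b: ⊤, c: ⊤, d: ⊤, e: ⊤, f: ⊤}
Applying B0's transfer function to that IN value gives OUT[B0] (row B0 above).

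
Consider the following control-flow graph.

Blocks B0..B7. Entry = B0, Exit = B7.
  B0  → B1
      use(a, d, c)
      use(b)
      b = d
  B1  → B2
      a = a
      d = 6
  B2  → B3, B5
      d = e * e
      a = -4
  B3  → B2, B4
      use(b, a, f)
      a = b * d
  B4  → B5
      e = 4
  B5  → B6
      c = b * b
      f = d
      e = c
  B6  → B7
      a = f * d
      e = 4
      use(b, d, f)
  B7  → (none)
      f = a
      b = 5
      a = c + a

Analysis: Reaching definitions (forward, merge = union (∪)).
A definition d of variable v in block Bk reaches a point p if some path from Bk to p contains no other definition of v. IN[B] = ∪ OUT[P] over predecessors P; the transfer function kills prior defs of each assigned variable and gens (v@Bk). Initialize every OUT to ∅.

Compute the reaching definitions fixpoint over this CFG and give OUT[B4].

Answer: {a@B3, b@B0, d@B2, e@B4}

Trace:
Fixpoint table:
  B0:  IN={}  OUT={b@B0}
  B1:  IN={b@B0}  OUT={a@B1, b@B0, d@B1}
  B2:  IN={a@B1, a@B3, b@B0, d@B1, d@B2}  OUT={a@B2, b@B0, d@B2}
  B3:  IN={a@B2, b@B0, d@B2}  OUT={a@B3, b@B0, d@B2}
  B4:  IN={a@B3, b@B0, d@B2}  OUT={a@B3, b@B0, d@B2, e@B4}
  B5:  IN={a@B2, a@B3, b@B0, d@B2, e@B4}  OUT={a@B2, a@B3, b@B0, c@B5, d@B2, e@B5, f@B5}
  B6:  IN={a@B2, a@B3, b@B0, c@B5, d@B2, e@B5, f@B5}  OUT={a@B6, b@B0, c@B5, d@B2, e@B6, f@B5}
  B7:  IN={a@B6, b@B0, c@B5, d@B2, e@B6, f@B5}  OUT={a@B7, b@B7, c@B5, d@B2, e@B6, f@B7}

Merge at B4: IN[B4] = OUT[B3] = {a@B3, b@B0, d@B2}
Applying B4's transfer function to that IN value gives OUT[B4] (row B4 above).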